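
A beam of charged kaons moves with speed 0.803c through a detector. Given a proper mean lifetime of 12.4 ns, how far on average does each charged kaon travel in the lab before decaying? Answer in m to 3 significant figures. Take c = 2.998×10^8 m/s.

γ = 1/√(1 − 0.803²) = 1.6779
Dilated lifetime: Δt = γτ₀ = 1.6779 × 12.4 ns = 20.806 ns
d = vΔt = 0.803c × 20.806 ns = 2.4074×10^8 m/s × 2.0806×10^-8 s = 5.01 m

d ≈ 5.01 m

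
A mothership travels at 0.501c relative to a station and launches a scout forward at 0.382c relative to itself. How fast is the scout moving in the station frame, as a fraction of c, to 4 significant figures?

Compose boost 2: (0.382 + 0.501)/(1 + 0.382×0.501) = 0.8830/1.19138 = 0.7412

u ≈ 0.7412c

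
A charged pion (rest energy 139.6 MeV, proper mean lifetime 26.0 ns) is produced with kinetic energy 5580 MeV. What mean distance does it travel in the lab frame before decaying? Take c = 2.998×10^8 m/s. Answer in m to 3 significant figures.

d ≈ 319 m

γ = 1 + K/(m₀c²) = 1 + 5580/139.6 = 40.971
β = √(1 − 1/γ²) = 0.99970
Dilated lifetime: γτ₀ = 40.971 × 26.0 ns = 1065.3 ns
d = βc·γτ₀ = 0.99970 × (2.998×10^8 m/s) × 1.0653×10^-6 s = 319 m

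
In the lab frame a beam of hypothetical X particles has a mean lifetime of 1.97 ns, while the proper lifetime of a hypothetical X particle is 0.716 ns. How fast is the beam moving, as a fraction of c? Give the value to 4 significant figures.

β ≈ 0.9316

γ = Δt/τ₀ = 1.97/0.716 = 2.75140
β = √(1 − 1/γ²) = √(1 − 1/2.75140²) = 0.9316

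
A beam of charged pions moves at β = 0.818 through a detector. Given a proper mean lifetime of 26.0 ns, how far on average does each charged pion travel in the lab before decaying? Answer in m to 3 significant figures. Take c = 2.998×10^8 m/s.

d ≈ 11.1 m

γ = 1/√(1 − 0.818²) = 1.7385
Dilated lifetime: Δt = γτ₀ = 1.7385 × 26.0 ns = 45.200 ns
d = vΔt = 0.818c × 45.200 ns = 2.4524×10^8 m/s × 4.5200×10^-8 s = 11.1 m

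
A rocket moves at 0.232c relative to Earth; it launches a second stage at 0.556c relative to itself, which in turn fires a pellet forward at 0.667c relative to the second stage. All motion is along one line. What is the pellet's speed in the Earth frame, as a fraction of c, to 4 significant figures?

Compose boost 2: (0.556 + 0.232)/(1 + 0.556×0.232) = 0.7880/1.12899 = 0.697968
Compose boost 3: (0.667 + 0.697968)/(1 + 0.667×0.697968) = 1.36497/1.46554 = 0.9314

u ≈ 0.9314c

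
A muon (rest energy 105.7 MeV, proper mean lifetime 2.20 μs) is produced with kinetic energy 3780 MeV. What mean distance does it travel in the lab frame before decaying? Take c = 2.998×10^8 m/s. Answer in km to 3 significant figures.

d ≈ 24.2 km

γ = 1 + K/(m₀c²) = 1 + 3780/105.7 = 36.762
β = √(1 − 1/γ²) = 0.99963
Dilated lifetime: γτ₀ = 36.762 × 2.20 μs = 80.875 μs
d = βc·γτ₀ = 0.99963 × (2.998×10^8 m/s) × 8.0875×10^-5 s = 24.2 km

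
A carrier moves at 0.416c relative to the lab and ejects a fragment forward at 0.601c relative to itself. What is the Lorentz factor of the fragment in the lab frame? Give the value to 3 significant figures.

u_lab = (0.601 + 0.416)/(1 + 0.601×0.416) = 1.017/1.25002 = 0.813590
γ = 1/√(1 − 0.813590²) = 1.72

γ ≈ 1.72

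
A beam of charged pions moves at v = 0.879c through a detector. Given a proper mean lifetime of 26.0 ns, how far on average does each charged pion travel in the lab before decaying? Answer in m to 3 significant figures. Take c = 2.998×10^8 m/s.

γ = 1/√(1 − 0.879²) = 2.0972
Dilated lifetime: Δt = γτ₀ = 2.0972 × 26.0 ns = 54.528 ns
d = vΔt = 0.879c × 54.528 ns = 2.6352×10^8 m/s × 5.4528×10^-8 s = 14.4 m

d ≈ 14.4 m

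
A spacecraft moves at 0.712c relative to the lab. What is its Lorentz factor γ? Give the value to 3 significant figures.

γ = 1/√(1 − β²) = 1/√(1 − 0.712²) = 1/√(0.49306) = 1.42

γ ≈ 1.42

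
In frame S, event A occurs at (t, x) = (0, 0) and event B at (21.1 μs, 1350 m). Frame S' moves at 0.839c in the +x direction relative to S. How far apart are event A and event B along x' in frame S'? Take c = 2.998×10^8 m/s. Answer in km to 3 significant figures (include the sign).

γ = 1/√(1 − 0.839²) = 1.8378
Δx' = γ(Δx − vΔt) = 1.8378 × (1350 m − 0.839×(2.998×10^8 m/s)×21.1×10^-6 s)
= 1.8378 × (-3957.3 m) = -7.27 km

Δx' ≈ -7.27 km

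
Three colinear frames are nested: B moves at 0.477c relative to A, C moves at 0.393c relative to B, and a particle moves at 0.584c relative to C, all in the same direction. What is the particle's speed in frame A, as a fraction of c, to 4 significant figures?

u ≈ 0.9221c

Compose boost 2: (0.393 + 0.477)/(1 + 0.393×0.477) = 0.8700/1.18746 = 0.732656
Compose boost 3: (0.584 + 0.732656)/(1 + 0.584×0.732656) = 1.31666/1.42787 = 0.9221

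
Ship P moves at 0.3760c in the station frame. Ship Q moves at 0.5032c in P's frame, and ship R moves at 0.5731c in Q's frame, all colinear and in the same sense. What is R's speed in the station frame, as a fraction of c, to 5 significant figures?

u ≈ 0.92183c

Compose boost 2: (0.5032 + 0.3760)/(1 + 0.5032×0.3760) = 0.87920/1.189203 = 0.7393186
Compose boost 3: (0.5731 + 0.7393186)/(1 + 0.5731×0.7393186) = 1.312419/1.423703 = 0.92183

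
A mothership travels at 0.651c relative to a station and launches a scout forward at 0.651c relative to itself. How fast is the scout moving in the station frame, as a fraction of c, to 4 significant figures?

u ≈ 0.9145c

Compose boost 2: (0.651 + 0.651)/(1 + 0.651×0.651) = 1.302/1.42380 = 0.9145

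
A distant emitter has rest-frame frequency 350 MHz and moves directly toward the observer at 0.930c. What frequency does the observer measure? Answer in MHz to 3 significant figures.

f_obs ≈ 1840 MHz

Relativistic Doppler: f_obs = f_src √((1+β)/(1−β))
= 350 × √(1.9300/0.070000) = 350 × 5.2509 = 1840 MHz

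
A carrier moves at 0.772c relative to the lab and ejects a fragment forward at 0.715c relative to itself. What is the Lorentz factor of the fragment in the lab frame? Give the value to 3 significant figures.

u_lab = (0.715 + 0.772)/(1 + 0.715×0.772) = 1.487/1.55198 = 0.958131
γ = 1/√(1 − 0.958131²) = 3.49

γ ≈ 3.49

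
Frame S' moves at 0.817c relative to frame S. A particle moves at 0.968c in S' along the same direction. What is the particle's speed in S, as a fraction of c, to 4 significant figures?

Relativistic velocity addition: u = (u' + v)/(1 + u'v/c²)
= (0.968 + 0.817)/(1 + 0.968×0.817) = 1.785/1.79086 = 0.9967

u ≈ 0.9967c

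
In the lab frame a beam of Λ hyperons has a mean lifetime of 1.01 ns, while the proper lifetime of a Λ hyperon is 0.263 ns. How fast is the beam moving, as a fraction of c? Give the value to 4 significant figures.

β ≈ 0.9655

γ = Δt/τ₀ = 1.01/0.263 = 3.84030
β = √(1 − 1/γ²) = √(1 − 1/3.84030²) = 0.9655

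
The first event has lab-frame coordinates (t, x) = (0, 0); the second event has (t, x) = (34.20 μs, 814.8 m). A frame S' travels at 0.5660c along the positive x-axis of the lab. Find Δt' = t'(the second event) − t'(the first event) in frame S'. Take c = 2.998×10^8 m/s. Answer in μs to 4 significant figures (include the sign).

Δt' ≈ 39.62 μs

γ = 1/√(1 − 0.5660²) = 1.21300
Δt' = γ(Δt − vΔx/c²) = 1.21300 × (34.20 μs − 0.5660×814.8 m / (2.998×10^8 m/s))
= 1.21300 × (32.6617 μs) = 39.62 μs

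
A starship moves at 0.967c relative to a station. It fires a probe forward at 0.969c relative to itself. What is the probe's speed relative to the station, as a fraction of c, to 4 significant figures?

u ≈ 0.9995c

Relativistic velocity addition: u = (u' + v)/(1 + u'v/c²)
= (0.969 + 0.967)/(1 + 0.969×0.967) = 1.936/1.93702 = 0.9995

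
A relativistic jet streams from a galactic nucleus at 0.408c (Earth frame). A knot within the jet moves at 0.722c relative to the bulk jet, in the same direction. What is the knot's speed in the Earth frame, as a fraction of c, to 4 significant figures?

u ≈ 0.8729c

Relativistic velocity addition: u = (u' + v)/(1 + u'v/c²)
= (0.722 + 0.408)/(1 + 0.722×0.408) = 1.130/1.29458 = 0.8729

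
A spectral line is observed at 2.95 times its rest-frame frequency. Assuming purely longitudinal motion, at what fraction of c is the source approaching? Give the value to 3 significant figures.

f_obs/f_src = √((1+β)/(1−β)) = 2.95  ⇒  (1+β)/(1−β) = 8.7025
β = |1 − D²|/(1 + D²) = |1 − 8.7025|/(1 + 8.7025) = 0.794

β ≈ 0.794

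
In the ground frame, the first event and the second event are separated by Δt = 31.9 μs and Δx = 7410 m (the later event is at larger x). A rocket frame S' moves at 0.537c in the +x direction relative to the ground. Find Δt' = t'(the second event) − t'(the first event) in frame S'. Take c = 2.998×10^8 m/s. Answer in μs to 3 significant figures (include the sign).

γ = 1/√(1 − 0.537²) = 1.1854
Δt' = γ(Δt − vΔx/c²) = 1.1854 × (31.9 μs − 0.537×7410 m / (2.998×10^8 m/s))
= 1.1854 × (18.627 μs) = 22.1 μs

Δt' ≈ 22.1 μs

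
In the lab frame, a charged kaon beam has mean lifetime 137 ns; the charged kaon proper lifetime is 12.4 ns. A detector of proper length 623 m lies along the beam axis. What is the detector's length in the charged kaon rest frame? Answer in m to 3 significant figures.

Time dilation ⇒ γ = Δt/τ₀ = 137/12.4 = 11.048
Length contraction: L = L₀/γ = 623/11.048 = 56.4 m

L ≈ 56.4 m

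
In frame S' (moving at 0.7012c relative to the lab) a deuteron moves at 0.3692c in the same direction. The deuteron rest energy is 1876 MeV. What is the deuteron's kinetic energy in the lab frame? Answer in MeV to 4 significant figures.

K ≈ 1688 MeV

u_lab = (0.3692 + 0.7012)/(1 + 0.3692×0.7012) = 0.8502776
γ = 1/√(1 − 0.8502776²) = 1.89993
K = (γ − 1)m₀c² = (1.89993 − 1) × 1876 = 0.899932 × 1876 = 1688 MeV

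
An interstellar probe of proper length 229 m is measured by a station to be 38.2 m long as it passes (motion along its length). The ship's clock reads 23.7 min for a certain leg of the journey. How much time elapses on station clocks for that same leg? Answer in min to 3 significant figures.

Δt ≈ 142 min

Length contraction ⇒ γ = L₀/L = 229/38.2 = 5.9948
Time dilation: Δt = γτ₀ = 5.9948 × 23.7 min = 142 min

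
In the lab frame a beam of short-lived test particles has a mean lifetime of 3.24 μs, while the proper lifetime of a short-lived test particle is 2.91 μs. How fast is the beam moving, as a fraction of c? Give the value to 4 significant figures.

γ = Δt/τ₀ = 3.24/2.91 = 1.11340
β = √(1 − 1/γ²) = √(1 − 1/1.11340²) = 0.4397

β ≈ 0.4397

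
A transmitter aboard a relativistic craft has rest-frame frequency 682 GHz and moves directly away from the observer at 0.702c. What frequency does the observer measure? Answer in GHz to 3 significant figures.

f_obs ≈ 285 GHz

Relativistic Doppler: f_obs = f_src √((1−β)/(1+β))
= 682 × √(0.29800/1.7020) = 682 × 0.41844 = 285 GHz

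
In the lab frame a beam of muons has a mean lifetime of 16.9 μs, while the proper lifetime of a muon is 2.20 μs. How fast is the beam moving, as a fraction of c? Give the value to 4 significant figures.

β ≈ 0.9915

γ = Δt/τ₀ = 16.9/2.20 = 7.68182
β = √(1 − 1/γ²) = √(1 − 1/7.68182²) = 0.9915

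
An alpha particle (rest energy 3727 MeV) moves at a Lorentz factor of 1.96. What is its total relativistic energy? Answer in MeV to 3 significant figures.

E ≈ 7300 MeV

γ = 1.96 (given)
E = γm₀c² = 1.96 × 3727 MeV = 7300 MeV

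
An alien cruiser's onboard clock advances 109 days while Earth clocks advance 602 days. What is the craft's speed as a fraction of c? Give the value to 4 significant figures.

β ≈ 0.9835

γ = Δt/τ₀ = 602/109 = 5.52294
β = √(1 − 1/γ²) = √(1 − 1/5.52294²) = 0.9835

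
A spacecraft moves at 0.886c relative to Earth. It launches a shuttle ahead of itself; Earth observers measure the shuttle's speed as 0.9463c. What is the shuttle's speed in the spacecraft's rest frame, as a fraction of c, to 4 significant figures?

u' ≈ 0.3732c

Inverse velocity addition: u' = (u − v)/(1 − uv/c²)
= (0.9463 − 0.886)/(1 − 0.9463×0.886) = 0.06030/0.161578 = 0.3732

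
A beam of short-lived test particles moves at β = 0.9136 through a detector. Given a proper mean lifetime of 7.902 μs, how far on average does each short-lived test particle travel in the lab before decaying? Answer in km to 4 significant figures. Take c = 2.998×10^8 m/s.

γ = 1/√(1 − 0.9136²) = 2.45933
Dilated lifetime: Δt = γτ₀ = 2.45933 × 7.902 μs = 19.4337 μs
d = vΔt = 0.9136c × 19.4337 μs = 2.73897×10^8 m/s × 1.94337×10^-5 s = 5.323 km

d ≈ 5.323 km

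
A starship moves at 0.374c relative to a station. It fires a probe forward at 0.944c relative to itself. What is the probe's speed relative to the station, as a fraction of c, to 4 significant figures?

Relativistic velocity addition: u = (u' + v)/(1 + u'v/c²)
= (0.944 + 0.374)/(1 + 0.944×0.374) = 1.318/1.35306 = 0.9741

u ≈ 0.9741c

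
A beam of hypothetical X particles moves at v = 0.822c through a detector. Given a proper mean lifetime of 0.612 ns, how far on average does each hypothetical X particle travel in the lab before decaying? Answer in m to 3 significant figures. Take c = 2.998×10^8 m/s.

γ = 1/√(1 − 0.822²) = 1.7560
Dilated lifetime: Δt = γτ₀ = 1.7560 × 0.612 ns = 1.0747 ns
d = vΔt = 0.822c × 1.0747 ns = 2.4644×10^8 m/s × 1.0747×10^-9 s = 0.265 m

d ≈ 0.265 m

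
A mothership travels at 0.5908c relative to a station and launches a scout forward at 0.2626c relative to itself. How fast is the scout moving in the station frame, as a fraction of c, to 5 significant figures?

Compose boost 2: (0.2626 + 0.5908)/(1 + 0.2626×0.5908) = 0.85340/1.155144 = 0.73878

u ≈ 0.73878c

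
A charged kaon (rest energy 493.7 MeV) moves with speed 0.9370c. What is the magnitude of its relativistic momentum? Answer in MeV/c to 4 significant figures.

p ≈ 1324 MeV/c

γ = 1/√(1 − 0.9370²) = 2.86263
p = γβm₀c = 2.86263 × 0.9370 × 493.7 MeV/c = 1324 MeV/c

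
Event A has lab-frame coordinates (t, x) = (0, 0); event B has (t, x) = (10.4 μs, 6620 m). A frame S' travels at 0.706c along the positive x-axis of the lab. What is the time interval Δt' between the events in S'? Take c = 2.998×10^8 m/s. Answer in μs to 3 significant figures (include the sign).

γ = 1/√(1 − 0.706²) = 1.4120
Δt' = γ(Δt − vΔx/c²) = 1.4120 × (10.4 μs − 0.706×6620 m / (2.998×10^8 m/s))
= 1.4120 × (-5.1895 μs) = -7.33 μs

Δt' ≈ -7.33 μs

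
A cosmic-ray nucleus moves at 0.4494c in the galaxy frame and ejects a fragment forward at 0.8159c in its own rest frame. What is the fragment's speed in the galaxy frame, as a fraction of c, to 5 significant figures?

u ≈ 0.92583c

Compose boost 2: (0.8159 + 0.4494)/(1 + 0.8159×0.4494) = 1.2653/1.366665 = 0.92583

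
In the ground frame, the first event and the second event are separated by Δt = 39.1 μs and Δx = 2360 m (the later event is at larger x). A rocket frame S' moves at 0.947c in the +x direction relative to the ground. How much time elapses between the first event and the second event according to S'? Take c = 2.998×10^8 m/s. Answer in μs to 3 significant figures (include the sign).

Δt' ≈ 98.5 μs

γ = 1/√(1 − 0.947²) = 3.1130
Δt' = γ(Δt − vΔx/c²) = 3.1130 × (39.1 μs − 0.947×2360 m / (2.998×10^8 m/s))
= 3.1130 × (31.645 μs) = 98.5 μs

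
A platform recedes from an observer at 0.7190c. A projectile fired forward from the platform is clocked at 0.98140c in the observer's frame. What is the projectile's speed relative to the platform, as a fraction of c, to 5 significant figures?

u' ≈ 0.89138c

Inverse velocity addition: u' = (u − v)/(1 − uv/c²)
= (0.98140 − 0.7190)/(1 − 0.98140×0.7190) = 0.26240/0.2943734 = 0.89138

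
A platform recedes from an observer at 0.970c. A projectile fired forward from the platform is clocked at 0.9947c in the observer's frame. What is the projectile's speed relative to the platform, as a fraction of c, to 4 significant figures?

u' ≈ 0.7029c

Inverse velocity addition: u' = (u − v)/(1 − uv/c²)
= (0.9947 − 0.970)/(1 − 0.9947×0.970) = 0.02470/0.0351410 = 0.7029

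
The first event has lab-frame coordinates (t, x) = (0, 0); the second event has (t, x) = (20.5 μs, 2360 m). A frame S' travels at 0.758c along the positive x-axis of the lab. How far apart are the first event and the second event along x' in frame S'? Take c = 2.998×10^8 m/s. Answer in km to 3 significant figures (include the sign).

γ = 1/√(1 − 0.758²) = 1.5331
Δx' = γ(Δx − vΔt) = 1.5331 × (2360 m − 0.758×(2.998×10^8 m/s)×20.5×10^-6 s)
= 1.5331 × (-2298.6 m) = -3.52 km

Δx' ≈ -3.52 km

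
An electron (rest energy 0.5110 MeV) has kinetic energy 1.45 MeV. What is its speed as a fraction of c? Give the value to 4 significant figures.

γ = 1 + K/(m₀c²) = 1 + 1.45/0.5110 = 3.83757
β = √(1 − 1/γ²) = 0.9655

β ≈ 0.9655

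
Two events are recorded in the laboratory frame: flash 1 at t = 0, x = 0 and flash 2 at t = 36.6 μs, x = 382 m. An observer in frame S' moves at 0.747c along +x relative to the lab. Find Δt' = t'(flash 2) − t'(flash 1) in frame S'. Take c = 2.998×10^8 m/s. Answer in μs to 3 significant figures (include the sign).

γ = 1/√(1 − 0.747²) = 1.5042
Δt' = γ(Δt − vΔx/c²) = 1.5042 × (36.6 μs − 0.747×382 m / (2.998×10^8 m/s))
= 1.5042 × (35.648 μs) = 53.6 μs

Δt' ≈ 53.6 μs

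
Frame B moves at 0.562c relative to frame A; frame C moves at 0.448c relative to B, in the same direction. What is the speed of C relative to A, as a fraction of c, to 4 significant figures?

u ≈ 0.8069c

Compose boost 2: (0.448 + 0.562)/(1 + 0.448×0.562) = 1.010/1.25178 = 0.8069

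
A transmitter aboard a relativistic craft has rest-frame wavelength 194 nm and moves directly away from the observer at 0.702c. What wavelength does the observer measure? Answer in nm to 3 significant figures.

Relativistic Doppler: λ_obs = λ_src √((1+β)/(1−β))
= 194 × √(1.7020/0.29800) = 194 × 2.3899 = 464 nm

λ_obs ≈ 464 nm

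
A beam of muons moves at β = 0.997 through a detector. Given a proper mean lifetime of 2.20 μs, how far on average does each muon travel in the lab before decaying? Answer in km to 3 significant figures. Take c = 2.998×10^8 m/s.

d ≈ 8.50 km

γ = 1/√(1 − 0.997²) = 12.920
Dilated lifetime: Δt = γτ₀ = 12.920 × 2.20 μs = 28.423 μs
d = vΔt = 0.997c × 28.423 μs = 2.9890×10^8 m/s × 2.8423×10^-5 s = 8.50 km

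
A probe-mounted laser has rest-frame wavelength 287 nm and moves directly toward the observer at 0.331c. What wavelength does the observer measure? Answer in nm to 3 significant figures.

λ_obs ≈ 203 nm

Relativistic Doppler: λ_obs = λ_src √((1−β)/(1+β))
= 287 × √(0.66900/1.3310) = 287 × 0.70896 = 203 nm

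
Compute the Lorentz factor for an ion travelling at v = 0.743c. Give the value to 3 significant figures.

γ ≈ 1.49

γ = 1/√(1 − β²) = 1/√(1 − 0.743²) = 1/√(0.44795) = 1.49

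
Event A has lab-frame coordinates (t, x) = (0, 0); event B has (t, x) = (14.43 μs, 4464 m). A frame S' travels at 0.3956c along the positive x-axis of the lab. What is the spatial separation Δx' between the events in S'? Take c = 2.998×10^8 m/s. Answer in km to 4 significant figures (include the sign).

Δx' ≈ 2.997 km

γ = 1/√(1 − 0.3956²) = 1.08882
Δx' = γ(Δx − vΔt) = 1.08882 × (4464 m − 0.3956×(2.998×10^8 m/s)×14.43×10^-6 s)
= 1.08882 × (2752.59 m) = 2.997 km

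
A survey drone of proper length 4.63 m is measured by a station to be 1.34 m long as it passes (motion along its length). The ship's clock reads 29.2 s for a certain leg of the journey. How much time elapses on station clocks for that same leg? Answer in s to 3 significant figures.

Length contraction ⇒ γ = L₀/L = 4.63/1.34 = 3.4552
Time dilation: Δt = γτ₀ = 3.4552 × 29.2 s = 101 s

Δt ≈ 101 s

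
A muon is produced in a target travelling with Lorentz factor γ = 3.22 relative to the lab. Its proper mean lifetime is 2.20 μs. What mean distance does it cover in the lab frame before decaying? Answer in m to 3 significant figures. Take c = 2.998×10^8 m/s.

β = √(1 − 1/γ²) = √(1 − 1/3.22²) = 0.95055
Dilated lifetime: Δt = γτ₀ = 3.22 × 2.20 μs = 7.0840 μs
d = vΔt = 0.95055c × 7.0840 μs = 2.8498×10^8 m/s × 7.0840×10^-6 s = 2020 m

d ≈ 2020 m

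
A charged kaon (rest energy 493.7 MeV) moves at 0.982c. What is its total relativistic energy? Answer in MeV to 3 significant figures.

γ = 1/√(1 − 0.982²) = 5.2943
E = γm₀c² = 5.2943 × 493.7 MeV = 2610 MeV

E ≈ 2610 MeV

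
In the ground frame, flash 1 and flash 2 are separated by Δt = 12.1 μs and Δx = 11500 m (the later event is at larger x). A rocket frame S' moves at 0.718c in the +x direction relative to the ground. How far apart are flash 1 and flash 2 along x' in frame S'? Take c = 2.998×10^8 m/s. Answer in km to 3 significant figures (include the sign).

Δx' ≈ 12.8 km

γ = 1/√(1 − 0.718²) = 1.4367
Δx' = γ(Δx − vΔt) = 1.4367 × (11500 m − 0.718×(2.998×10^8 m/s)×12.1×10^-6 s)
= 1.4367 × (8895.4 m) = 12.8 km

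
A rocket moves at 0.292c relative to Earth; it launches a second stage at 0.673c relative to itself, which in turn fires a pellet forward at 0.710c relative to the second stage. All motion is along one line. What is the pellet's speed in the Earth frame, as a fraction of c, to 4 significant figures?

u ≈ 0.9643c

Compose boost 2: (0.673 + 0.292)/(1 + 0.673×0.292) = 0.9650/1.19652 = 0.806508
Compose boost 3: (0.710 + 0.806508)/(1 + 0.710×0.806508) = 1.51651/1.57262 = 0.9643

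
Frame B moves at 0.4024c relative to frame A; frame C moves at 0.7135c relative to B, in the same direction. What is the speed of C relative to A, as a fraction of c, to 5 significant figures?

Compose boost 2: (0.7135 + 0.4024)/(1 + 0.7135×0.4024) = 1.1159/1.287112 = 0.86698

u ≈ 0.86698c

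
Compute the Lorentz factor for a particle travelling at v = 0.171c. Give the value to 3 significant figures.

γ = 1/√(1 − β²) = 1/√(1 − 0.171²) = 1/√(0.97076) = 1.01

γ ≈ 1.01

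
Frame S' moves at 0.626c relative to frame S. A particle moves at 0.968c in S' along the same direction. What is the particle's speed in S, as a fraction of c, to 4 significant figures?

Relativistic velocity addition: u = (u' + v)/(1 + u'v/c²)
= (0.968 + 0.626)/(1 + 0.968×0.626) = 1.594/1.60597 = 0.9925

u ≈ 0.9925c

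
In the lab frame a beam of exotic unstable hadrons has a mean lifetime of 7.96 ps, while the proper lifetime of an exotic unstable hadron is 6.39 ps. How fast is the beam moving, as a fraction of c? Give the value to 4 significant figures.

β ≈ 0.5963

γ = Δt/τ₀ = 7.96/6.39 = 1.24570
β = √(1 − 1/γ²) = √(1 − 1/1.24570²) = 0.5963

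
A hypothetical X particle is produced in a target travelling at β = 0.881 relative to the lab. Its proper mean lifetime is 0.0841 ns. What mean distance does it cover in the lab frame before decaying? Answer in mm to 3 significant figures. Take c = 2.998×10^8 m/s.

d ≈ 47.0 mm

γ = 1/√(1 − 0.881²) = 2.1136
Dilated lifetime: Δt = γτ₀ = 2.1136 × 0.0841 ns = 0.17776 ns
d = vΔt = 0.881c × 0.17776 ns = 2.6412×10^8 m/s × 1.7776×10^-10 s = 47.0 mm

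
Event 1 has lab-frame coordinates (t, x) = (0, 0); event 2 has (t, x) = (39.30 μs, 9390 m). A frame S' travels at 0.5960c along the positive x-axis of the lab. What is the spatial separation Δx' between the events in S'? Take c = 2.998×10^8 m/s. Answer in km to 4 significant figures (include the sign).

Δx' ≈ 2.949 km

γ = 1/√(1 − 0.5960²) = 1.24535
Δx' = γ(Δx − vΔt) = 1.24535 × (9390 m − 0.5960×(2.998×10^8 m/s)×39.30×10^-6 s)
= 1.24535 × (2367.84 m) = 2.949 km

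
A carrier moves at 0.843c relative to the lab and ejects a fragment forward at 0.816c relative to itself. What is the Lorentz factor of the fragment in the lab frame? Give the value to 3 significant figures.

u_lab = (0.816 + 0.843)/(1 + 0.816×0.843) = 1.659/1.68789 = 0.982885
γ = 1/√(1 − 0.982885²) = 5.43

γ ≈ 5.43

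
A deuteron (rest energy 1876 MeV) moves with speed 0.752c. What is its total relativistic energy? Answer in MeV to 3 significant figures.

E ≈ 2850 MeV

γ = 1/√(1 − 0.752²) = 1.5171
E = γm₀c² = 1.5171 × 1876 MeV = 2850 MeV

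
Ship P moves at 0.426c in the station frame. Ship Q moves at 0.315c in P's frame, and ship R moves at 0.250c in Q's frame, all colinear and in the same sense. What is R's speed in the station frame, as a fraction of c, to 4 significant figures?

Compose boost 2: (0.315 + 0.426)/(1 + 0.315×0.426) = 0.7410/1.13419 = 0.653330
Compose boost 3: (0.250 + 0.653330)/(1 + 0.250×0.653330) = 0.903330/1.16333 = 0.7765

u ≈ 0.7765c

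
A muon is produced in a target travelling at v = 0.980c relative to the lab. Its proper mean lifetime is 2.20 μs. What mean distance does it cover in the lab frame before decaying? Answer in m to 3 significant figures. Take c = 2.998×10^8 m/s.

d ≈ 3250 m

γ = 1/√(1 − 0.980²) = 5.0252
Dilated lifetime: Δt = γτ₀ = 5.0252 × 2.20 μs = 11.055 μs
d = vΔt = 0.980c × 11.055 μs = 2.9380×10^8 m/s × 1.1055×10^-5 s = 3250 m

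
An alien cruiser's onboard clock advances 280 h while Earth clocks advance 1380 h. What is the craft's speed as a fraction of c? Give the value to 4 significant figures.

γ = Δt/τ₀ = 1380/280 = 4.92857
β = √(1 − 1/γ²) = √(1 − 1/4.92857²) = 0.9792

β ≈ 0.9792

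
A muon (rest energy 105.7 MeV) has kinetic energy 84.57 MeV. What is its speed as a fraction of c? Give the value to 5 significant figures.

β ≈ 0.83150

γ = 1 + K/(m₀c²) = 1 + 84.57/105.7 = 1.800095
β = √(1 − 1/γ²) = 0.83150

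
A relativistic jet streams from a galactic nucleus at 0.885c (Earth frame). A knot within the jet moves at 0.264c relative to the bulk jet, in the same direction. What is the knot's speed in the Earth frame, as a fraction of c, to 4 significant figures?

u ≈ 0.9314c

Relativistic velocity addition: u = (u' + v)/(1 + u'v/c²)
= (0.264 + 0.885)/(1 + 0.264×0.885) = 1.149/1.23364 = 0.9314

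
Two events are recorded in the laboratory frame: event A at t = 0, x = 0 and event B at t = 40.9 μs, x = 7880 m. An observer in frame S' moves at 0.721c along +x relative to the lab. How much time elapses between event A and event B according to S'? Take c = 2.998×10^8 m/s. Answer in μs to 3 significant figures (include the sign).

Δt' ≈ 31.7 μs

γ = 1/√(1 − 0.721²) = 1.4431
Δt' = γ(Δt − vΔx/c²) = 1.4431 × (40.9 μs − 0.721×7880 m / (2.998×10^8 m/s))
= 1.4431 × (21.949 μs) = 31.7 μs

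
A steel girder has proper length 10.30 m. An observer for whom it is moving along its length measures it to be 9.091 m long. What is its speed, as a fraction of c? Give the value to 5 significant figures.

β ≈ 0.47008

γ = L₀/L = 10.30/9.091 = 1.132989
β = √(1 − 1/γ²) = 0.47008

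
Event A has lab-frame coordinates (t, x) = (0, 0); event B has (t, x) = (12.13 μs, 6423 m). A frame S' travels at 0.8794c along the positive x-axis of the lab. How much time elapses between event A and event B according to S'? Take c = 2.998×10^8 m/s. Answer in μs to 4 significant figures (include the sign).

Δt' ≈ -14.10 μs

γ = 1/√(1 − 0.8794²) = 2.10047
Δt' = γ(Δt − vΔx/c²) = 2.10047 × (12.13 μs − 0.8794×6423 m / (2.998×10^8 m/s))
= 2.10047 × (-6.71051 μs) = -14.10 μs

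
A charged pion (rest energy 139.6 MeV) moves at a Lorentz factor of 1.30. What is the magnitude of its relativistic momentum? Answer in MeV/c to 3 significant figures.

β = √(1 − 1/γ²) = √(1 − 1/1.30²) = 0.63897
p = γβm₀c = 1.30 × 0.63897 × 139.6 MeV/c = 116 MeV/c

p ≈ 116 MeV/c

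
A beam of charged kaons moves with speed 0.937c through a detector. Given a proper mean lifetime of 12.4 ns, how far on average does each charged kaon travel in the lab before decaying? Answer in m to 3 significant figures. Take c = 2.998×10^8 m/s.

d ≈ 9.97 m

γ = 1/√(1 − 0.937²) = 2.8626
Dilated lifetime: Δt = γτ₀ = 2.8626 × 12.4 ns = 35.497 ns
d = vΔt = 0.937c × 35.497 ns = 2.8091×10^8 m/s × 3.5497×10^-8 s = 9.97 m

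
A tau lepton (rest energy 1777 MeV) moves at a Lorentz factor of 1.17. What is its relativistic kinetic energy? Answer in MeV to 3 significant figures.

γ = 1.17 (given)
K = (γ − 1)m₀c² = (1.17 − 1) × 1777 MeV = 0.17000 × 1777 MeV = 302 MeV

K ≈ 302 MeV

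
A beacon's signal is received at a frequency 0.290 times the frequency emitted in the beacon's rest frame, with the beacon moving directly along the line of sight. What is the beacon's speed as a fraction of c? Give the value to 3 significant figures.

f_obs/f_src = √((1−β)/(1+β)) = 0.290  ⇒  (1−β)/(1+β) = 0.084100
β = |1 − D²|/(1 + D²) = |1 − 0.084100|/(1 + 0.084100) = 0.845

β ≈ 0.845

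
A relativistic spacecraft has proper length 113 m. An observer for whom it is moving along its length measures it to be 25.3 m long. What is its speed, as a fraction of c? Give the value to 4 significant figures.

β ≈ 0.9746

γ = L₀/L = 113/25.3 = 4.46640
β = √(1 − 1/γ²) = 0.9746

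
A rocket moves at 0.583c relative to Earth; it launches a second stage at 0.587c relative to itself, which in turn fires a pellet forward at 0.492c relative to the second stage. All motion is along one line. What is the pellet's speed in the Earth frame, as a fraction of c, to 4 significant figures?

Compose boost 2: (0.587 + 0.583)/(1 + 0.587×0.583) = 1.170/1.34222 = 0.871690
Compose boost 3: (0.492 + 0.871690)/(1 + 0.492×0.871690) = 1.36369/1.42887 = 0.9544

u ≈ 0.9544c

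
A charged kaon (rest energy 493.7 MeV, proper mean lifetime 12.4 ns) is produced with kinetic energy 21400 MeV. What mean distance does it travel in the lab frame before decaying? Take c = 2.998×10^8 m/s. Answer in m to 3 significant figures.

d ≈ 165 m

γ = 1 + K/(m₀c²) = 1 + 21400/493.7 = 44.346
β = √(1 − 1/γ²) = 0.99975
Dilated lifetime: γτ₀ = 44.346 × 12.4 ns = 549.89 ns
d = βc·γτ₀ = 0.99975 × (2.998×10^8 m/s) × 5.4989×10^-7 s = 165 m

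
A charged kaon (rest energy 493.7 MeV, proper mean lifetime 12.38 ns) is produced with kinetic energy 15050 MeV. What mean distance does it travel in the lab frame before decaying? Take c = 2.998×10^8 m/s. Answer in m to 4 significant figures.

γ = 1 + K/(m₀c²) = 1 + 15050/493.7 = 31.4841
β = √(1 − 1/γ²) = 0.999495
Dilated lifetime: γτ₀ = 31.4841 × 12.38 ns = 389.773 ns
d = βc·γτ₀ = 0.999495 × (2.998×10^8 m/s) × 3.89773×10^-7 s = 116.8 m

d ≈ 116.8 m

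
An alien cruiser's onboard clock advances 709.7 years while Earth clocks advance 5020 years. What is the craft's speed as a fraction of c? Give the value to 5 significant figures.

β ≈ 0.98996

γ = Δt/τ₀ = 5020/709.7 = 7.073411
β = √(1 − 1/γ²) = √(1 − 1/7.073411²) = 0.98996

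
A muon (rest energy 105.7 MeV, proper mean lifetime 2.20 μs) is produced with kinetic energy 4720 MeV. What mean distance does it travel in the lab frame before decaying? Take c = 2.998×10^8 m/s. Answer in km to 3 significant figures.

d ≈ 30.1 km

γ = 1 + K/(m₀c²) = 1 + 4720/105.7 = 45.655
β = √(1 − 1/γ²) = 0.99976
Dilated lifetime: γτ₀ = 45.655 × 2.20 μs = 100.44 μs
d = βc·γτ₀ = 0.99976 × (2.998×10^8 m/s) × 0.00010044 s = 30.1 km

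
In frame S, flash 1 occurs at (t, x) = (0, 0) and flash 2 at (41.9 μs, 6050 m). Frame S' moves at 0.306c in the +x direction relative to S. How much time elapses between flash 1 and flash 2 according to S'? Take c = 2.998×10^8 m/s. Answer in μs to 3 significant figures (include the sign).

γ = 1/√(1 − 0.306²) = 1.0504
Δt' = γ(Δt − vΔx/c²) = 1.0504 × (41.9 μs − 0.306×6050 m / (2.998×10^8 m/s))
= 1.0504 × (35.725 μs) = 37.5 μs

Δt' ≈ 37.5 μs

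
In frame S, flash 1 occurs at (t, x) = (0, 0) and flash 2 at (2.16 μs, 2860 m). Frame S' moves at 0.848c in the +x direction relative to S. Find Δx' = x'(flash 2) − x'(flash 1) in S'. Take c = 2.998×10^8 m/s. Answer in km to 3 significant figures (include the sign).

γ = 1/√(1 − 0.848²) = 1.8868
Δx' = γ(Δx − vΔt) = 1.8868 × (2860 m − 0.848×(2.998×10^8 m/s)×2.16×10^-6 s)
= 1.8868 × (2310.9 m) = 4.36 km

Δx' ≈ 4.36 km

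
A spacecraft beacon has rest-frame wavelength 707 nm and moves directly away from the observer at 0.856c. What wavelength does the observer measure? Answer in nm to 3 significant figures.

Relativistic Doppler: λ_obs = λ_src √((1+β)/(1−β))
= 707 × √(1.8560/0.14400) = 707 × 3.5901 = 2540 nm

λ_obs ≈ 2540 nm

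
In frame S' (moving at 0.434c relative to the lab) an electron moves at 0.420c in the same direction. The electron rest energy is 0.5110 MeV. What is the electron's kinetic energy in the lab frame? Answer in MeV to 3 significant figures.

u_lab = (0.420 + 0.434)/(1 + 0.420×0.434) = 0.722333
γ = 1/√(1 − 0.722333²) = 1.4460
K = (γ − 1)m₀c² = (1.4460 − 1) × 0.5110 = 0.44604 × 0.5110 = 0.228 MeV

K ≈ 0.228 MeV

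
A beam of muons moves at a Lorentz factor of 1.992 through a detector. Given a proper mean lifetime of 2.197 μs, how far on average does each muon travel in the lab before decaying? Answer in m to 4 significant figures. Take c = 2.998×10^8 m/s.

d ≈ 1135 m

β = √(1 − 1/γ²) = √(1 − 1/1.992²) = 0.864863
Dilated lifetime: Δt = γτ₀ = 1.992 × 2.197 μs = 4.37642 μs
d = vΔt = 0.864863c × 4.37642 μs = 2.59286×10^8 m/s × 4.37642×10^-6 s = 1135 m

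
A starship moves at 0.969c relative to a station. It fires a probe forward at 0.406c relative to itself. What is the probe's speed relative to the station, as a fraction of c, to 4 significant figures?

u ≈ 0.9868c

Relativistic velocity addition: u = (u' + v)/(1 + u'v/c²)
= (0.406 + 0.969)/(1 + 0.406×0.969) = 1.375/1.39341 = 0.9868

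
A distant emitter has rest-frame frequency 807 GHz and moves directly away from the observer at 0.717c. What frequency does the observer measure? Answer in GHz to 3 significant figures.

f_obs ≈ 328 GHz

Relativistic Doppler: f_obs = f_src √((1−β)/(1+β))
= 807 × √(0.28300/1.7170) = 807 × 0.40598 = 328 GHz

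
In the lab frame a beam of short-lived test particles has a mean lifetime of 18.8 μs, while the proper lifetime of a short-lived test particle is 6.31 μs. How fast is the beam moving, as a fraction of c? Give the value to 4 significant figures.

β ≈ 0.9420

γ = Δt/τ₀ = 18.8/6.31 = 2.97940
β = √(1 − 1/γ²) = √(1 − 1/2.97940²) = 0.9420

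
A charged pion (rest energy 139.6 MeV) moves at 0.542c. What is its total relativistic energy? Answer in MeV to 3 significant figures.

E ≈ 166 MeV

γ = 1/√(1 − 0.542²) = 1.1899
E = γm₀c² = 1.1899 × 139.6 MeV = 166 MeV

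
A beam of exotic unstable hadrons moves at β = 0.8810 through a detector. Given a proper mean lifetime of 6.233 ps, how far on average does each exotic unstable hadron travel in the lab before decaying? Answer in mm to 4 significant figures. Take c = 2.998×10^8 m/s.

γ = 1/√(1 − 0.8810²) = 2.11365
Dilated lifetime: Δt = γτ₀ = 2.11365 × 6.233 ps = 13.1744 ps
d = vΔt = 0.8810c × 13.1744 ps = 2.64124×10^8 m/s × 1.31744×10^-11 s = 3.480 mm

d ≈ 3.480 mm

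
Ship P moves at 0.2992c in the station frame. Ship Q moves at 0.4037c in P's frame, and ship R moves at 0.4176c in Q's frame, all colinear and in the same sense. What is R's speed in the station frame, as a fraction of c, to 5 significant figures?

Compose boost 2: (0.4037 + 0.2992)/(1 + 0.4037×0.2992) = 0.70290/1.120787 = 0.6271486
Compose boost 3: (0.4176 + 0.6271486)/(1 + 0.4176×0.6271486) = 1.044749/1.261897 = 0.82792

u ≈ 0.82792c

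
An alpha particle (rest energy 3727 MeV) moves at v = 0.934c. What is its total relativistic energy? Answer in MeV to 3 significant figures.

γ = 1/√(1 − 0.934²) = 2.7990
E = γm₀c² = 2.7990 × 3727 MeV = 10400 MeV

E ≈ 10400 MeV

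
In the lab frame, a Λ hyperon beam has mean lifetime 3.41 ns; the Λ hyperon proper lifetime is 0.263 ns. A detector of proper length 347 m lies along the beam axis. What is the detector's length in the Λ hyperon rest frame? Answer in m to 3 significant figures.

Time dilation ⇒ γ = Δt/τ₀ = 3.41/0.263 = 12.966
Length contraction: L = L₀/γ = 347/12.966 = 26.8 m

L ≈ 26.8 m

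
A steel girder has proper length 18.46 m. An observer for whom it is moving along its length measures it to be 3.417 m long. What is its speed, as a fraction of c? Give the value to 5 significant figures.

β ≈ 0.98272

γ = L₀/L = 18.46/3.417 = 5.402400
β = √(1 − 1/γ²) = 0.98272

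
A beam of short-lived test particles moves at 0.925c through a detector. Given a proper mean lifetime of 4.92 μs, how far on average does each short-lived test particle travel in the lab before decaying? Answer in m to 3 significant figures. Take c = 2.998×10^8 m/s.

γ = 1/√(1 − 0.925²) = 2.6318
Dilated lifetime: Δt = γτ₀ = 2.6318 × 4.92 μs = 12.948 μs
d = vΔt = 0.925c × 12.948 μs = 2.7732×10^8 m/s × 1.2948×10^-5 s = 3590 m

d ≈ 3590 m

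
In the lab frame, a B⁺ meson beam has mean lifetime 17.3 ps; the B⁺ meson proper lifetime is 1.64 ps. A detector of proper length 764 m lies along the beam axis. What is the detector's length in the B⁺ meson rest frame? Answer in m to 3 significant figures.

Time dilation ⇒ γ = Δt/τ₀ = 17.3/1.64 = 10.549
Length contraction: L = L₀/γ = 764/10.549 = 72.4 m

L ≈ 72.4 m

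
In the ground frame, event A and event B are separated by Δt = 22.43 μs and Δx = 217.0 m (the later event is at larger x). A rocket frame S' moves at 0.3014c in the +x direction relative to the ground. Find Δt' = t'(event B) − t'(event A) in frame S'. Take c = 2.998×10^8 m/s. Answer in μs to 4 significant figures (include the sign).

γ = 1/√(1 − 0.3014²) = 1.04877
Δt' = γ(Δt − vΔx/c²) = 1.04877 × (22.43 μs − 0.3014×217.0 m / (2.998×10^8 m/s))
= 1.04877 × (22.2118 μs) = 23.30 μs

Δt' ≈ 23.30 μs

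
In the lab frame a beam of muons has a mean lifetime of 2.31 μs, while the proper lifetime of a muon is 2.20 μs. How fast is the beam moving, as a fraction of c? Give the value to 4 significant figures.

β ≈ 0.3049

γ = Δt/τ₀ = 2.31/2.20 = 1.05000
β = √(1 − 1/γ²) = √(1 − 1/1.05000²) = 0.3049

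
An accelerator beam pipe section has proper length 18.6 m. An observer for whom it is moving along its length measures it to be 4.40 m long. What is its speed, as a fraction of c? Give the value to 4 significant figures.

β ≈ 0.9716

γ = L₀/L = 18.6/4.40 = 4.22727
β = √(1 − 1/γ²) = 0.9716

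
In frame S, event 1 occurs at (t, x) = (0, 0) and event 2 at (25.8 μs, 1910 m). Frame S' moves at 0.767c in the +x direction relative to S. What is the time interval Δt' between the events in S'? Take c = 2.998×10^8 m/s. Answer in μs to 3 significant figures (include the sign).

Δt' ≈ 32.6 μs

γ = 1/√(1 − 0.767²) = 1.5585
Δt' = γ(Δt − vΔx/c²) = 1.5585 × (25.8 μs − 0.767×1910 m / (2.998×10^8 m/s))
= 1.5585 × (20.914 μs) = 32.6 μs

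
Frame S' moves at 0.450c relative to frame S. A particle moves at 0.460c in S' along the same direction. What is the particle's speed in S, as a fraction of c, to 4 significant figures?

Relativistic velocity addition: u = (u' + v)/(1 + u'v/c²)
= (0.460 + 0.450)/(1 + 0.460×0.450) = 0.9100/1.20700 = 0.7539

u ≈ 0.7539c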